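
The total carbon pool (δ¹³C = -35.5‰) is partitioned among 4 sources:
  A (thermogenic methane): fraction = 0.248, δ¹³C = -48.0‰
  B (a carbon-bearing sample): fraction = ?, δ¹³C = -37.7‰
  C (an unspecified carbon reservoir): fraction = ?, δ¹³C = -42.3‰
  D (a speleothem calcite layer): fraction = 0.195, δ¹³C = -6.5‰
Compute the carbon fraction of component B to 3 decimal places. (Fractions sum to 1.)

Let f_B and f_C be the unknown fractions; fractions sum to 1 so f_B + f_C = 0.557.
Mass balance: Σ fᵢ·δᵢ = δ_bulk ⇒ f_B·(-37.7) + f_C·(-42.3) = -35.5 − (-13.171) = -22.328
Substitute f_C = 0.557 − f_B:
f_B·(-37.7 − -42.3) = -22.328 − 0.557×(-42.3) = 1.233
f_B = 1.233 / 4.6 = 0.2680

0.268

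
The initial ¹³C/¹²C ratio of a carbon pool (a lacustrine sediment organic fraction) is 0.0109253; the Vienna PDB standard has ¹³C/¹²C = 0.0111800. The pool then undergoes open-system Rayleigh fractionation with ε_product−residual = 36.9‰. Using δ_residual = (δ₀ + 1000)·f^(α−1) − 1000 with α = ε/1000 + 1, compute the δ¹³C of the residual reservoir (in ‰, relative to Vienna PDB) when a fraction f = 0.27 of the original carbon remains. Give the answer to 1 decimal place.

δ₀ = (0.0109253/0.0111800 − 1)×1000 = (0.977218 − 1)×1000 = -22.782‰
α − 1 = ε/1000 = 0.0369
f^(α−1) = 0.27^(0.0369) = 0.952834
δ_res = (-22.782 + 1000) × 0.952834 − 1000 = 931.127 − 1000 = -68.87‰

-68.9‰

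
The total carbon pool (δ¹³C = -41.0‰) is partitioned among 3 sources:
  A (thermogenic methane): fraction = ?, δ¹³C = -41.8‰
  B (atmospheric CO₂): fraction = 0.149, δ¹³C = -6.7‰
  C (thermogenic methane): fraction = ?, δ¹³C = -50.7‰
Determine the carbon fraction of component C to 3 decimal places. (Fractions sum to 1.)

0.498

Let f_C and f_A be the unknown fractions; fractions sum to 1 so f_C + f_A = 0.851.
Mass balance: Σ fᵢ·δᵢ = δ_bulk ⇒ f_C·(-50.7) + f_A·(-41.8) = -41.0 − (-0.998) = -40.002
Substitute f_A = 0.851 − f_C:
f_C·(-50.7 − -41.8) = -40.002 − 0.851×(-41.8) = -4.430
f_C = -4.430 / -8.9 = 0.4977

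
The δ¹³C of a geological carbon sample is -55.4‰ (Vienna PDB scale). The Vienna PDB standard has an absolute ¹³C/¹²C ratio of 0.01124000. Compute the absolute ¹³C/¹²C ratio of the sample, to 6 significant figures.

0.0106173

R_sample = R_standard × (δ¹³C/1000 + 1)
R_sample = 0.01124000 × (-55.4/1000 + 1) = 0.01124000 × 0.944600
R_sample = 0.0106173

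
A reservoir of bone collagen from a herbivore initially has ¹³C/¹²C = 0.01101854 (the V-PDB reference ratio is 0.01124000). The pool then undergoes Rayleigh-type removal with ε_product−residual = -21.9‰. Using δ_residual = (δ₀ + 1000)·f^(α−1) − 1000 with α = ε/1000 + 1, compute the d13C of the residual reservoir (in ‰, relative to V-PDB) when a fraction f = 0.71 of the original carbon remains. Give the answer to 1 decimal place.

δ₀ = (0.01101854/0.01124000 − 1)×1000 = (0.980297 − 1)×1000 = -19.703‰
α − 1 = ε/1000 = -0.0219
f^(α−1) = 0.71^(-0.0219) = 1.007529
δ_res = (-19.703 + 1000) × 1.007529 − 1000 = 987.678 − 1000 = -12.32‰

-12.3‰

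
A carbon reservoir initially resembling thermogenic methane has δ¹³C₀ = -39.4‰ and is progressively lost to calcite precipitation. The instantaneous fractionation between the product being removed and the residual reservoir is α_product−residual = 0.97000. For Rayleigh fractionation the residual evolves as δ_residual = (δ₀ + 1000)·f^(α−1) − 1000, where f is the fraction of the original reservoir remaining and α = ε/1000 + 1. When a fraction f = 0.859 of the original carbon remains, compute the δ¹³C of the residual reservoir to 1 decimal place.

Rayleigh residual: δ_res = (δ₀ + 1000)·f^(α−1) − 1000
α − 1 = -0.03000
f^(α−1) = 0.859^(-0.03000) = 1.004570
δ_res = (-39.4 + 1000) × 1.004570 − 1000 = 964.990 − 1000 = -35.01‰

-35.0‰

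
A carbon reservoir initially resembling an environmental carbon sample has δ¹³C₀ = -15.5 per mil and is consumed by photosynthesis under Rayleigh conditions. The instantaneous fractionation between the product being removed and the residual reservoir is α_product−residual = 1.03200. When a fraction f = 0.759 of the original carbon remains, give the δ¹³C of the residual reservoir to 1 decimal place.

-24.1 per mil

Rayleigh residual: δ_res = (δ₀ + 1000)·f^(α−1) − 1000
α − 1 = 0.03200
f^(α−1) = 0.759^(0.03200) = 0.991215
δ_res = (-15.5 + 1000) × 0.991215 − 1000 = 975.851 − 1000 = -24.15 per mil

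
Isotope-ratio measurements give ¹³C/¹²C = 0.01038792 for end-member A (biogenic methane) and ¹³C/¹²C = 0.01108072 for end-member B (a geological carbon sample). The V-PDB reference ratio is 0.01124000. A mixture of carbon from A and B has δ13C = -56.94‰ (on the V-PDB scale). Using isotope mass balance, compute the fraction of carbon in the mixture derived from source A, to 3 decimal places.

0.694

δ_A = (0.01038792/0.01124000 − 1)×1000 = (0.924192 − 1)×1000 = -75.808‰
δ_B = (0.01108072/0.01124000 − 1)×1000 = (0.985829 − 1)×1000 = -14.171‰
f_A = (δ_mix − δ_B)/(δ_A − δ_B) = (-56.94 − (-14.171))/(-75.808 − (-14.171))
f_A = -42.769 / -61.637 = 0.6939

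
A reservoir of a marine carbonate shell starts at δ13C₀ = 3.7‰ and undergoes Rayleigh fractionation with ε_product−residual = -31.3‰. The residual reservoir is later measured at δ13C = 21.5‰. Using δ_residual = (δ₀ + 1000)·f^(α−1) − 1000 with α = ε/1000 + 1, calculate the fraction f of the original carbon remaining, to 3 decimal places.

0.570

α − 1 = ε/1000 = -0.0313
(δ_res + 1000)/(δ₀ + 1000) = (21.5 + 1000)/(3.7 + 1000) = 1021.5/1003.7 = 1.017734
f = 1.017734^(1/-0.0313) = exp(ln(1.017734)/-0.0313) = exp(0.01758/-0.0313)
f = exp(-0.5616) = 0.5703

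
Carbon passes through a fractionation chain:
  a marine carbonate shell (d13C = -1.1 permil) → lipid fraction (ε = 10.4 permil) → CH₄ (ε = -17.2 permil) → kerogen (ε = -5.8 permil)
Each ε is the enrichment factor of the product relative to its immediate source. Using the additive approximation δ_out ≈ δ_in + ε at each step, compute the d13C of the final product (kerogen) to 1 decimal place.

-13.7 permil

step 1: δ ≈ -1.1 + (10.4) = 9.3 permil
step 2: δ ≈ 9.3 + (-17.2) = -7.9 permil
step 3: δ ≈ -7.9 + (-5.8) = -13.7 permil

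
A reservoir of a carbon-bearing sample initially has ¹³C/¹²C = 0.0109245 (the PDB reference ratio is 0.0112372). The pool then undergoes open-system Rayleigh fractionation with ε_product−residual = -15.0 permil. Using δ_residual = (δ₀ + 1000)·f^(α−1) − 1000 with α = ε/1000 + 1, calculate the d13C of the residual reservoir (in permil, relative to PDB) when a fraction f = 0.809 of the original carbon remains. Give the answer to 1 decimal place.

-24.7 permil

δ₀ = (0.0109245/0.0112372 − 1)×1000 = (0.972173 − 1)×1000 = -27.827 permil
α − 1 = ε/1000 = -0.0150
f^(α−1) = 0.809^(-0.0150) = 1.003184
δ_res = (-27.827 + 1000) × 1.003184 − 1000 = 975.269 − 1000 = -24.73 permil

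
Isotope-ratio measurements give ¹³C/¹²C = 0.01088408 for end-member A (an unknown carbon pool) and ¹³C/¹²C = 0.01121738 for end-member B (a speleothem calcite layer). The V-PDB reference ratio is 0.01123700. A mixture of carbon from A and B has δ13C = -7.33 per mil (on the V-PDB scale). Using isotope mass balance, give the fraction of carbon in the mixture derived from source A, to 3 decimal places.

δ_A = (0.01088408/0.01123700 − 1)×1000 = (0.968593 − 1)×1000 = -31.407 per mil
δ_B = (0.01121738/0.01123700 − 1)×1000 = (0.998254 − 1)×1000 = -1.746 per mil
f_A = (δ_mix − δ_B)/(δ_A − δ_B) = (-7.33 − (-1.746))/(-31.407 − (-1.746))
f_A = -5.584 / -29.661 = 0.1883

0.188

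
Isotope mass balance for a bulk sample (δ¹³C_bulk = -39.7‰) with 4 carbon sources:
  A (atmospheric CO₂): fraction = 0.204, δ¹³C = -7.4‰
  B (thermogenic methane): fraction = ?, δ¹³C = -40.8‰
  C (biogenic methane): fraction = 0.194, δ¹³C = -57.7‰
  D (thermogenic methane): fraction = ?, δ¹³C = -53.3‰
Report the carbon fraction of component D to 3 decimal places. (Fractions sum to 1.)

Let f_D and f_B be the unknown fractions; fractions sum to 1 so f_D + f_B = 0.602.
Mass balance: Σ fᵢ·δᵢ = δ_bulk ⇒ f_D·(-53.3) + f_B·(-40.8) = -39.7 − (-12.703) = -26.997
Substitute f_B = 0.602 − f_D:
f_D·(-53.3 − -40.8) = -26.997 − 0.602×(-40.8) = -2.435
f_D = -2.435 / -12.5 = 0.1948

0.195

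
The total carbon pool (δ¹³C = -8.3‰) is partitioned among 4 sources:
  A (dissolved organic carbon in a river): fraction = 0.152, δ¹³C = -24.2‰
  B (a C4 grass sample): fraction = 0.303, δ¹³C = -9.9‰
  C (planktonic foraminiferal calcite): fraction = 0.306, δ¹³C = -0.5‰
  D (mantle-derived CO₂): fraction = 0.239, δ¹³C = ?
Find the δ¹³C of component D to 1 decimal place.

-6.1‰

Isotope mass balance: δ_bulk = Σ fᵢ·δᵢ.
-8.3 = 0.152×(-24.2) + 0.303×(-9.9) + 0.306×(-0.5) + 0.239×δ_D
0.239·δ_D = -8.3 − (-6.831) = -1.469
δ_D = -1.469 / 0.239 = -6.15‰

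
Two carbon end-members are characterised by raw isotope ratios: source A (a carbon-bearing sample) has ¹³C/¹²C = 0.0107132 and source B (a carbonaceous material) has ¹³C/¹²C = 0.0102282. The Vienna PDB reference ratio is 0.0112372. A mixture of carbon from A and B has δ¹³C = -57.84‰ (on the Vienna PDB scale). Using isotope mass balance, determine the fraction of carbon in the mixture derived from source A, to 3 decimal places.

δ_A = (0.0107132/0.0112372 − 1)×1000 = (0.953369 − 1)×1000 = -46.631‰
δ_B = (0.0102282/0.0112372 − 1)×1000 = (0.910209 − 1)×1000 = -89.791‰
f_A = (δ_mix − δ_B)/(δ_A − δ_B) = (-57.84 − (-89.791))/(-46.631 − (-89.791))
f_A = 31.951 / 43.160 = 0.7403

0.740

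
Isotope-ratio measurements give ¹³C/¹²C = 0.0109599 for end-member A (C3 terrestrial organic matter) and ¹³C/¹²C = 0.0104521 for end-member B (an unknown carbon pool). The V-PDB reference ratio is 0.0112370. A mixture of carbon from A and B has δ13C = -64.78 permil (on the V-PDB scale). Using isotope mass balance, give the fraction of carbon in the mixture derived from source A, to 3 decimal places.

0.112

δ_A = (0.0109599/0.0112370 − 1)×1000 = (0.975340 − 1)×1000 = -24.660 permil
δ_B = (0.0104521/0.0112370 − 1)×1000 = (0.930150 − 1)×1000 = -69.850 permil
f_A = (δ_mix − δ_B)/(δ_A − δ_B) = (-64.78 − (-69.850))/(-24.660 − (-69.850))
f_A = 5.070 / 45.190 = 0.1122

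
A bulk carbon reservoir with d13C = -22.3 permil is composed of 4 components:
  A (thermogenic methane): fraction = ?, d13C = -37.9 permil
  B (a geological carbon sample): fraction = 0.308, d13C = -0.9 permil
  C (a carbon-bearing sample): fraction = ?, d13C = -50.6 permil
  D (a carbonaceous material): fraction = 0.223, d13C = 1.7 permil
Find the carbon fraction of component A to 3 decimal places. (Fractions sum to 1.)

0.105

Let f_A and f_C be the unknown fractions; fractions sum to 1 so f_A + f_C = 0.469.
Mass balance: Σ fᵢ·δᵢ = δ_bulk ⇒ f_A·(-37.9) + f_C·(-50.6) = -22.3 − (0.102) = -22.402
Substitute f_C = 0.469 − f_A:
f_A·(-37.9 − -50.6) = -22.402 − 0.469×(-50.6) = 1.329
f_A = 1.329 / 12.7 = 0.1047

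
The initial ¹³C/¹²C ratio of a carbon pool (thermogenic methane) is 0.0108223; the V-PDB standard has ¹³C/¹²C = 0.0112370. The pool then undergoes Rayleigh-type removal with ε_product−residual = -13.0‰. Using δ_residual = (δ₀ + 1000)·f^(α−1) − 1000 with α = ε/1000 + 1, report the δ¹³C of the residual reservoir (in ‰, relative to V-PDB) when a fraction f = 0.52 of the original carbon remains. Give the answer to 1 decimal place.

δ₀ = (0.0108223/0.0112370 − 1)×1000 = (0.963095 − 1)×1000 = -36.905‰
α − 1 = ε/1000 = -0.0130
f^(α−1) = 0.52^(-0.0130) = 1.008537
δ_res = (-36.905 + 1000) × 1.008537 − 1000 = 971.317 − 1000 = -28.68‰

-28.7‰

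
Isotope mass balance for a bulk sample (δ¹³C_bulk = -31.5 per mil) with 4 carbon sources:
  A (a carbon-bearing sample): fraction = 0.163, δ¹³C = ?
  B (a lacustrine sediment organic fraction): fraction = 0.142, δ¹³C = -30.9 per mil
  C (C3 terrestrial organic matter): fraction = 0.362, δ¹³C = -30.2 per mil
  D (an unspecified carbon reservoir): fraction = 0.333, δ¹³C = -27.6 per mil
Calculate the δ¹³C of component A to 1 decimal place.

Isotope mass balance: δ_bulk = Σ fᵢ·δᵢ.
-31.5 = 0.163×δ_A + 0.142×(-30.9) + 0.362×(-30.2) + 0.333×(-27.6)
0.163·δ_A = -31.5 − (-24.511) = -6.989
δ_A = -6.989 / 0.163 = -42.88 per mil

-42.9 per mil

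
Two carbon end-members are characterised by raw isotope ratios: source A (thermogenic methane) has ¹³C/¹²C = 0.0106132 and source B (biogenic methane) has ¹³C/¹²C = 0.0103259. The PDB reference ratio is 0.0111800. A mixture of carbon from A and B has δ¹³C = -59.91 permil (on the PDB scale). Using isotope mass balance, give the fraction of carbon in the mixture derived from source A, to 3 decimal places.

0.642

δ_A = (0.0106132/0.0111800 − 1)×1000 = (0.949302 − 1)×1000 = -50.698 permil
δ_B = (0.0103259/0.0111800 − 1)×1000 = (0.923605 − 1)×1000 = -76.395 permil
f_A = (δ_mix − δ_B)/(δ_A − δ_B) = (-59.91 − (-76.395))/(-50.698 − (-76.395))
f_A = 16.485 / 25.698 = 0.6415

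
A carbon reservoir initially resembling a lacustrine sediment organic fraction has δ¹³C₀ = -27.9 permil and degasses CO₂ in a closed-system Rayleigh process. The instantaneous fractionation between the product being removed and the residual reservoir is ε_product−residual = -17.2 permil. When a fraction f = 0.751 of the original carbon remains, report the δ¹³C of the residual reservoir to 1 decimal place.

Rayleigh residual: δ_res = (δ₀ + 1000)·f^(α−1) − 1000
α = ε/1000 + 1 = 0.98280, so α − 1 = -0.01720
f^(α−1) = 0.751^(-0.01720) = 1.004937
δ_res = (-27.9 + 1000) × 1.004937 − 1000 = 976.900 − 1000 = -23.10 permil

-23.1 permil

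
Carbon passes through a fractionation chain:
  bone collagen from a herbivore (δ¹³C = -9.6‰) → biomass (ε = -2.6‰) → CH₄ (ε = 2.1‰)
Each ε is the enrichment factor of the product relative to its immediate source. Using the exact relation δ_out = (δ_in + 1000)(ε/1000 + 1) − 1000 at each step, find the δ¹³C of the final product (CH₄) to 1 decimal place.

-10.1‰

step 1: δ = (-9.60 + 1000)·(-2.6/1000 + 1) − 1000 = -12.18‰
step 2: δ = (-12.18 + 1000)·(2.1/1000 + 1) − 1000 = -10.10‰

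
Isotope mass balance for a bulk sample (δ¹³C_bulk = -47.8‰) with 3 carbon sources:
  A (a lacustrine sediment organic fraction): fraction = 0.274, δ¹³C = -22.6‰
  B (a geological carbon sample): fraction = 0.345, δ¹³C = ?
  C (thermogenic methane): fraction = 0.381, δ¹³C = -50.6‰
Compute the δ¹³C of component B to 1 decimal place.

Isotope mass balance: δ_bulk = Σ fᵢ·δᵢ.
-47.8 = 0.274×(-22.6) + 0.345×δ_B + 0.381×(-50.6)
0.345·δ_B = -47.8 − (-25.471) = -22.329
δ_B = -22.329 / 0.345 = -64.72‰

-64.7‰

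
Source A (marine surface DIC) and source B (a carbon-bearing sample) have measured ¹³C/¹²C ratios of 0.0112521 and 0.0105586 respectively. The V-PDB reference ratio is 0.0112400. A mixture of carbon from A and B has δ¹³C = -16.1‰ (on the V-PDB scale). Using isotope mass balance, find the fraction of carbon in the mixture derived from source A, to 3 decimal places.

0.722

δ_A = (0.0112521/0.0112400 − 1)×1000 = (1.001077 − 1)×1000 = 1.077‰
δ_B = (0.0105586/0.0112400 − 1)×1000 = (0.939377 − 1)×1000 = -60.623‰
f_A = (δ_mix − δ_B)/(δ_A − δ_B) = (-16.1 − (-60.623))/(1.077 − (-60.623))
f_A = 44.523 / 61.699 = 0.7216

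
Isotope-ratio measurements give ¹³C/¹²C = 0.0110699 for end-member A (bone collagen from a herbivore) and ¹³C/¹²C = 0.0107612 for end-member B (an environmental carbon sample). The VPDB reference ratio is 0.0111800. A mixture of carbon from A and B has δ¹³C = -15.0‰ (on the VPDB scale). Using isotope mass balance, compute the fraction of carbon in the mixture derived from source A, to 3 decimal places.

0.813

δ_A = (0.0110699/0.0111800 − 1)×1000 = (0.990152 − 1)×1000 = -9.848‰
δ_B = (0.0107612/0.0111800 − 1)×1000 = (0.962540 − 1)×1000 = -37.460‰
f_A = (δ_mix − δ_B)/(δ_A − δ_B) = (-15.0 − (-37.460))/(-9.848 − (-37.460))
f_A = 22.460 / 27.612 = 0.8134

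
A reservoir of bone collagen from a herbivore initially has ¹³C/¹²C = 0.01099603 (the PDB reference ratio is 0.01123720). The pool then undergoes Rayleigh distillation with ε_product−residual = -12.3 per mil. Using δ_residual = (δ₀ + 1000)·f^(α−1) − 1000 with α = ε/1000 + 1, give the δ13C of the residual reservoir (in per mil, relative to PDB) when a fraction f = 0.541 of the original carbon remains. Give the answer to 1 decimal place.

δ₀ = (0.01099603/0.01123720 − 1)×1000 = (0.978538 − 1)×1000 = -21.462 per mil
α − 1 = ε/1000 = -0.0123
f^(α−1) = 0.541^(-0.0123) = 1.007585
δ_res = (-21.462 + 1000) × 1.007585 − 1000 = 985.960 − 1000 = -14.04 per mil

-14.0 per mil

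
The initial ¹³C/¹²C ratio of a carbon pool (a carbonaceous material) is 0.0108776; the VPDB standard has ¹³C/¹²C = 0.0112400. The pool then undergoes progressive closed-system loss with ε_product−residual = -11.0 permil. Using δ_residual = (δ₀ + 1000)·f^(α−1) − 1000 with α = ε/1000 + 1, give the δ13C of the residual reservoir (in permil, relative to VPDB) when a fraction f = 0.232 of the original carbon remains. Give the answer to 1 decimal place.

δ₀ = (0.0108776/0.0112400 − 1)×1000 = (0.967758 − 1)×1000 = -32.242 permil
α − 1 = ε/1000 = -0.0110
f^(α−1) = 0.232^(-0.0110) = 1.016201
δ_res = (-32.242 + 1000) × 1.016201 − 1000 = 983.437 − 1000 = -16.56 permil

-16.6 permil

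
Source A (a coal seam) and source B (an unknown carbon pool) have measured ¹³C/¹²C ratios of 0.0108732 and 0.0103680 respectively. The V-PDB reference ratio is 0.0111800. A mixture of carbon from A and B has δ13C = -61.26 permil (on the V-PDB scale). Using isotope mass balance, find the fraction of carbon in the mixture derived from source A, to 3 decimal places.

δ_A = (0.0108732/0.0111800 − 1)×1000 = (0.972558 − 1)×1000 = -27.442 permil
δ_B = (0.0103680/0.0111800 − 1)×1000 = (0.927370 − 1)×1000 = -72.630 permil
f_A = (δ_mix − δ_B)/(δ_A − δ_B) = (-61.26 − (-72.630))/(-27.442 − (-72.630))
f_A = 11.370 / 45.188 = 0.2516

0.252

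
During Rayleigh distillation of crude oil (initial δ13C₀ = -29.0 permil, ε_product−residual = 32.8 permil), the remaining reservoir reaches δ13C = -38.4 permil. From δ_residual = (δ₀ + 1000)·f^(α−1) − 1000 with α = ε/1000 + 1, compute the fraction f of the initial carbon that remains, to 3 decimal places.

α − 1 = ε/1000 = 0.0328
(δ_res + 1000)/(δ₀ + 1000) = (-38.4 + 1000)/(-29.0 + 1000) = 961.6/971.0 = 0.990319
f = 0.990319^(1/0.0328) = exp(ln(0.990319)/0.0328) = exp(-0.00973/0.0328)
f = exp(-0.2966) = 0.7434

0.743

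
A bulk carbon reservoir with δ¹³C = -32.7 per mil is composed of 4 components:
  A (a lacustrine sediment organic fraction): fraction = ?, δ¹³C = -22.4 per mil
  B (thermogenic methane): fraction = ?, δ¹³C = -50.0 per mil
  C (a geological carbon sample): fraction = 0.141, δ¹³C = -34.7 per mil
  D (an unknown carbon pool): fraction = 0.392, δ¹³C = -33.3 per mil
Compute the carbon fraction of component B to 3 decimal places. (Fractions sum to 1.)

Let f_B and f_A be the unknown fractions; fractions sum to 1 so f_B + f_A = 0.467.
Mass balance: Σ fᵢ·δᵢ = δ_bulk ⇒ f_B·(-50.0) + f_A·(-22.4) = -32.7 − (-17.946) = -14.754
Substitute f_A = 0.467 − f_B:
f_B·(-50.0 − -22.4) = -14.754 − 0.467×(-22.4) = -4.293
f_B = -4.293 / -27.6 = 0.1555

0.156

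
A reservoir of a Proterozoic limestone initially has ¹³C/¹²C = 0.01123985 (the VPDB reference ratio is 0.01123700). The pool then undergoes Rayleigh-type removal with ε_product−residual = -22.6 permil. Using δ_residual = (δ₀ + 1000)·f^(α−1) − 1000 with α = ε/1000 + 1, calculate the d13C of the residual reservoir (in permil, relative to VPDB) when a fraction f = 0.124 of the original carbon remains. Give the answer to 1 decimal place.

δ₀ = (0.01123985/0.01123700 − 1)×1000 = (1.000254 − 1)×1000 = 0.254 permil
α − 1 = ε/1000 = -0.0226
f^(α−1) = 0.124^(-0.0226) = 1.048307
δ_res = (0.254 + 1000) × 1.048307 − 1000 = 1048.573 − 1000 = 48.57 permil

48.6 permil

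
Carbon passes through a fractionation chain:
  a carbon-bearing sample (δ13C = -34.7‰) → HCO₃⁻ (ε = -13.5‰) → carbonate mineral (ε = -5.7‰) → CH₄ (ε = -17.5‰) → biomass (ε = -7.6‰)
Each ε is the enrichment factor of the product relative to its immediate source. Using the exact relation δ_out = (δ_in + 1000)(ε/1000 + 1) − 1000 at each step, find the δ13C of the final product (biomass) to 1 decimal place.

step 1: δ = (-34.70 + 1000)·(-13.5/1000 + 1) − 1000 = -47.73‰
step 2: δ = (-47.73 + 1000)·(-5.7/1000 + 1) − 1000 = -53.16‰
step 3: δ = (-53.16 + 1000)·(-17.5/1000 + 1) − 1000 = -69.73‰
step 4: δ = (-69.73 + 1000)·(-7.6/1000 + 1) − 1000 = -76.80‰

-76.8‰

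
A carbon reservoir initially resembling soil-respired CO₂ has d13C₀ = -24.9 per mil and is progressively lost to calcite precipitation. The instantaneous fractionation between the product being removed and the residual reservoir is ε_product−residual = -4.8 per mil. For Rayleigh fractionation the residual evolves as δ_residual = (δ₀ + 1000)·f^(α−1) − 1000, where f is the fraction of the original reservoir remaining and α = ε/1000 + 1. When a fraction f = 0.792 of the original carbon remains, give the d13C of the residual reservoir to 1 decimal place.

-23.8 per mil

Rayleigh residual: δ_res = (δ₀ + 1000)·f^(α−1) − 1000
α = ε/1000 + 1 = 0.99520, so α − 1 = -0.00480
f^(α−1) = 0.792^(-0.00480) = 1.001120
δ_res = (-24.9 + 1000) × 1.001120 − 1000 = 976.192 − 1000 = -23.81 per mil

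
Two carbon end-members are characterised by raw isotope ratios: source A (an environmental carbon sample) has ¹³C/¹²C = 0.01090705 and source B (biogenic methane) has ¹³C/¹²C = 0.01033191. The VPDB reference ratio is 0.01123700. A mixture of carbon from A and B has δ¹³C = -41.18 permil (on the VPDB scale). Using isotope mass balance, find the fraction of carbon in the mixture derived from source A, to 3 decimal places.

δ_A = (0.01090705/0.01123700 − 1)×1000 = (0.970637 − 1)×1000 = -29.363 permil
δ_B = (0.01033191/0.01123700 − 1)×1000 = (0.919454 − 1)×1000 = -80.546 permil
f_A = (δ_mix − δ_B)/(δ_A − δ_B) = (-41.18 − (-80.546))/(-29.363 − (-80.546))
f_A = 39.366 / 51.183 = 0.7691

0.769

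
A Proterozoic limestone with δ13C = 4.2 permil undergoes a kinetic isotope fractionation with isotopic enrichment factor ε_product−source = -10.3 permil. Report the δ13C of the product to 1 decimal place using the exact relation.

-6.1 permil

To first order, δ_product ≈ δ_source + ε = -6.1 permil.
Exactly, δ_product = (δ_source + 1000)·(ε/1000 + 1) − 1000.
δ_product = (4.2 + 1000) × (-10.3/1000 + 1) − 1000
δ_product = -6.14 permil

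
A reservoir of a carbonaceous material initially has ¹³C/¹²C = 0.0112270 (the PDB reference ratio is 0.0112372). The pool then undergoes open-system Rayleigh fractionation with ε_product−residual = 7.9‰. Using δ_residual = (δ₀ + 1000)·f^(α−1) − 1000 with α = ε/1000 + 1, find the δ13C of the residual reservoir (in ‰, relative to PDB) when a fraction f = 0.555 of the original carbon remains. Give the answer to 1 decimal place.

δ₀ = (0.0112270/0.0112372 − 1)×1000 = (0.999092 − 1)×1000 = -0.908‰
α − 1 = ε/1000 = 0.0079
f^(α−1) = 0.555^(0.0079) = 0.995359
δ_res = (-0.908 + 1000) × 0.995359 − 1000 = 994.456 − 1000 = -5.54‰

-5.5‰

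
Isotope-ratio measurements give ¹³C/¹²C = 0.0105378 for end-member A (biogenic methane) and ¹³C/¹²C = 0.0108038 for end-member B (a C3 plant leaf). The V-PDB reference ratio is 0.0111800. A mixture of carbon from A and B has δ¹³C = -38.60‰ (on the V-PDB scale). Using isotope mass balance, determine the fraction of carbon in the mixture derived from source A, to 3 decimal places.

0.208

δ_A = (0.0105378/0.0111800 − 1)×1000 = (0.942558 − 1)×1000 = -57.442‰
δ_B = (0.0108038/0.0111800 − 1)×1000 = (0.966351 − 1)×1000 = -33.649‰
f_A = (δ_mix − δ_B)/(δ_A − δ_B) = (-38.60 − (-33.649))/(-57.442 − (-33.649))
f_A = -4.951 / -23.792 = 0.2081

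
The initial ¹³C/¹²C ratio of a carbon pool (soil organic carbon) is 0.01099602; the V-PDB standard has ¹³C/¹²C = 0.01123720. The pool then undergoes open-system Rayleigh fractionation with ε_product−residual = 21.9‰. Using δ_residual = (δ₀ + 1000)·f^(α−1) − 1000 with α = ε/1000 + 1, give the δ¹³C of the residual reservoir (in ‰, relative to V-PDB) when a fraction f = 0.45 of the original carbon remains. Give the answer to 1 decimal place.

δ₀ = (0.01099602/0.01123720 − 1)×1000 = (0.978537 − 1)×1000 = -21.463‰
α − 1 = ε/1000 = 0.0219
f^(α−1) = 0.45^(0.0219) = 0.982665
δ_res = (-21.463 + 1000) × 0.982665 − 1000 = 961.574 − 1000 = -38.43‰

-38.4‰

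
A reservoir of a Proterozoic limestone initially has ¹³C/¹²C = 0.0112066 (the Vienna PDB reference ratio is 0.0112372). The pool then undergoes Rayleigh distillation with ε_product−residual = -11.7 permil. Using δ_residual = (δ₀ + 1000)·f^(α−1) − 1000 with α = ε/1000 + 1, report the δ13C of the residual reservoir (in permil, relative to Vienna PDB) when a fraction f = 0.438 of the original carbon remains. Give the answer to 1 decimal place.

δ₀ = (0.0112066/0.0112372 − 1)×1000 = (0.997277 − 1)×1000 = -2.723 permil
α − 1 = ε/1000 = -0.0117
f^(α−1) = 0.438^(-0.0117) = 1.009706
δ_res = (-2.723 + 1000) × 1.009706 − 1000 = 1006.956 − 1000 = 6.96 permil

7.0 permil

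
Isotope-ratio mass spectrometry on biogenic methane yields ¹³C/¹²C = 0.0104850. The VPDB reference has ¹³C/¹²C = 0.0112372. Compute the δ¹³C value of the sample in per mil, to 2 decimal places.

-66.94 per mil

δ¹³C = (R_sample / R_standard − 1) × 1000
R_sample / R_standard = 0.0104850 / 0.0112372 = 0.933062
δ¹³C = (0.933062 − 1) × 1000 = -66.938 per mil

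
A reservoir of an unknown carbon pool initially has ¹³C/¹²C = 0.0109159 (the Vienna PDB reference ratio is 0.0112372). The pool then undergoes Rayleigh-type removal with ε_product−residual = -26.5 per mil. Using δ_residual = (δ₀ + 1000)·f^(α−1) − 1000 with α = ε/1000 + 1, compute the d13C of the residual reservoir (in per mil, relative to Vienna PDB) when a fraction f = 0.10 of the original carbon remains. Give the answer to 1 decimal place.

δ₀ = (0.0109159/0.0112372 − 1)×1000 = (0.971407 − 1)×1000 = -28.593 per mil
α − 1 = ε/1000 = -0.0265
f^(α−1) = 0.10^(-0.0265) = 1.062919
δ_res = (-28.593 + 1000) × 1.062919 − 1000 = 1032.527 − 1000 = 32.53 per mil

32.5 per mil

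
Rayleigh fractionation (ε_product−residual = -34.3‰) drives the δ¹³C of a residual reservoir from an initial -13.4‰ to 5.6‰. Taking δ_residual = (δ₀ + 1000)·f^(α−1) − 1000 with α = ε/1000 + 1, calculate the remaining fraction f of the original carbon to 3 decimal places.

0.573

α − 1 = ε/1000 = -0.0343
(δ_res + 1000)/(δ₀ + 1000) = (5.6 + 1000)/(-13.4 + 1000) = 1005.6/986.6 = 1.019258
f = 1.019258^(1/-0.0343) = exp(ln(1.019258)/-0.0343) = exp(0.01907/-0.0343)
f = exp(-0.5561) = 0.5734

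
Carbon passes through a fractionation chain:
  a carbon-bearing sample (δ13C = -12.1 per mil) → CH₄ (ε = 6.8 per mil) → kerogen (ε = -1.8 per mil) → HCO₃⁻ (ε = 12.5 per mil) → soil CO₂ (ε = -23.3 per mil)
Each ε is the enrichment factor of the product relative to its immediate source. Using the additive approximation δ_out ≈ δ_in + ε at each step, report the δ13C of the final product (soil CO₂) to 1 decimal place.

step 1: δ ≈ -12.1 + (6.8) = -5.3 per mil
step 2: δ ≈ -5.3 + (-1.8) = -7.1 per mil
step 3: δ ≈ -7.1 + (12.5) = 5.4 per mil
step 4: δ ≈ 5.4 + (-23.3) = -17.9 per mil

-17.9 per mil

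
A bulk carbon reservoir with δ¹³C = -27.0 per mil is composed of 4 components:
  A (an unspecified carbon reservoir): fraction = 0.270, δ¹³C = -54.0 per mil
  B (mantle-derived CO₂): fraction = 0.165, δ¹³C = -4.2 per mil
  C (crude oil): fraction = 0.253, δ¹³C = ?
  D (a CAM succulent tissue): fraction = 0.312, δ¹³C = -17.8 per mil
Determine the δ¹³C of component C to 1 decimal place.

Isotope mass balance: δ_bulk = Σ fᵢ·δᵢ.
-27.0 = 0.270×(-54.0) + 0.165×(-4.2) + 0.253×δ_C + 0.312×(-17.8)
0.253·δ_C = -27.0 − (-20.827) = -6.173
δ_C = -6.173 / 0.253 = -24.40 per mil

-24.4 per mil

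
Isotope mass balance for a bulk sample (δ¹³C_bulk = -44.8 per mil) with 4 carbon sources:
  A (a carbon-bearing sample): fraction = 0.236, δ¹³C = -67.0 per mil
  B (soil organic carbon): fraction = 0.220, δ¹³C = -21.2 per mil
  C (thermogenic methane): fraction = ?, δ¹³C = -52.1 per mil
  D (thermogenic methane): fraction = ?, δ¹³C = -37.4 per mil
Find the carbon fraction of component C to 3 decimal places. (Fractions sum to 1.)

0.271

Let f_C and f_D be the unknown fractions; fractions sum to 1 so f_C + f_D = 0.544.
Mass balance: Σ fᵢ·δᵢ = δ_bulk ⇒ f_C·(-52.1) + f_D·(-37.4) = -44.8 − (-20.476) = -24.324
Substitute f_D = 0.544 − f_C:
f_C·(-52.1 − -37.4) = -24.324 − 0.544×(-37.4) = -3.978
f_C = -3.978 / -14.7 = 0.2706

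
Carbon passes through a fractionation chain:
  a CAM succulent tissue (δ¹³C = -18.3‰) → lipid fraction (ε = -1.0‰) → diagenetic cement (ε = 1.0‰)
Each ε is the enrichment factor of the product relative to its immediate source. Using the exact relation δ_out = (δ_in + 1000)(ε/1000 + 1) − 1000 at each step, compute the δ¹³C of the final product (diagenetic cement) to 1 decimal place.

-18.3‰

step 1: δ = (-18.30 + 1000)·(-1.0/1000 + 1) − 1000 = -19.28‰
step 2: δ = (-19.28 + 1000)·(1.0/1000 + 1) − 1000 = -18.30‰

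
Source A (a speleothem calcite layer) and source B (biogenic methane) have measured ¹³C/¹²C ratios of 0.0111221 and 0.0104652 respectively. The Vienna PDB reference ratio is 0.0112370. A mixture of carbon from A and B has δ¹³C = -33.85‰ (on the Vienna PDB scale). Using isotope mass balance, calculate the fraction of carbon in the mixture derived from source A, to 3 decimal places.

0.596

δ_A = (0.0111221/0.0112370 − 1)×1000 = (0.989775 − 1)×1000 = -10.225‰
δ_B = (0.0104652/0.0112370 − 1)×1000 = (0.931316 − 1)×1000 = -68.684‰
f_A = (δ_mix − δ_B)/(δ_A − δ_B) = (-33.85 − (-68.684))/(-10.225 − (-68.684))
f_A = 34.834 / 58.459 = 0.5959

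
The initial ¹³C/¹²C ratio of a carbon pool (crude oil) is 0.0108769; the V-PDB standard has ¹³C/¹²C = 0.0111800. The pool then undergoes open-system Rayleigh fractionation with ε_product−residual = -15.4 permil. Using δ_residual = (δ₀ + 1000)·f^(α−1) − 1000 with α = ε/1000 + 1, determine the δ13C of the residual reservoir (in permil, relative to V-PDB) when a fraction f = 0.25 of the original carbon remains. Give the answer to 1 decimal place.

δ₀ = (0.0108769/0.0111800 − 1)×1000 = (0.972889 − 1)×1000 = -27.111 permil
α − 1 = ε/1000 = -0.0154
f^(α−1) = 0.25^(-0.0154) = 1.021578
δ_res = (-27.111 + 1000) × 1.021578 − 1000 = 993.883 − 1000 = -6.12 permil

-6.1 permil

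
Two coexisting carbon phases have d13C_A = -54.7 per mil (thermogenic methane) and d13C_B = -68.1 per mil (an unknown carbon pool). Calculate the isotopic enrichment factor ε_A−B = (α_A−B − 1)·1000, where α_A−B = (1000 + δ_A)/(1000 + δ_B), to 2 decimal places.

14.38 per mil

α_A−B = (1000 + -54.7) / (1000 + -68.1) = 945.3 / 931.9 = 1.014379
ε_A−B = (1.014379 − 1) × 1000 = 14.379 per mil
(The approximation ε ≈ δ_A − δ_B would give 13.4 per mil.)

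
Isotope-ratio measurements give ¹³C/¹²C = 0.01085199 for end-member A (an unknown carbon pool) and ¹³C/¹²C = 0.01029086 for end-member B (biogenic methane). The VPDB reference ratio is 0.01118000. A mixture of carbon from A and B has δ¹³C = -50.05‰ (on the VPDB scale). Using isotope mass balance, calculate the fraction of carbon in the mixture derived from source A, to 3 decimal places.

δ_A = (0.01085199/0.01118000 − 1)×1000 = (0.970661 − 1)×1000 = -29.339‰
δ_B = (0.01029086/0.01118000 − 1)×1000 = (0.920470 − 1)×1000 = -79.530‰
f_A = (δ_mix − δ_B)/(δ_A − δ_B) = (-50.05 − (-79.530))/(-29.339 − (-79.530))
f_A = 29.480 / 50.191 = 0.5874

0.587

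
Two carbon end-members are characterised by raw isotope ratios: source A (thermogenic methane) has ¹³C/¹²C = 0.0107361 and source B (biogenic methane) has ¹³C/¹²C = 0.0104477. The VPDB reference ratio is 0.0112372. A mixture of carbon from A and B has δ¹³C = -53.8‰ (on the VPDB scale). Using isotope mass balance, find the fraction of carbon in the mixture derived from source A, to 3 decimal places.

0.641

δ_A = (0.0107361/0.0112372 − 1)×1000 = (0.955407 − 1)×1000 = -44.593‰
δ_B = (0.0104477/0.0112372 − 1)×1000 = (0.929742 − 1)×1000 = -70.258‰
f_A = (δ_mix − δ_B)/(δ_A − δ_B) = (-53.8 − (-70.258))/(-44.593 − (-70.258))
f_A = 16.458 / 25.665 = 0.6413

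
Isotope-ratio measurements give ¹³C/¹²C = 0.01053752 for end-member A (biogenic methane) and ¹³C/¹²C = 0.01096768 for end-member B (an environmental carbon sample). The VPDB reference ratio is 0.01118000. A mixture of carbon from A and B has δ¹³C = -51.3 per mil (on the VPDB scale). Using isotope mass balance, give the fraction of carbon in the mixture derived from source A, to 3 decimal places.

δ_A = (0.01053752/0.01118000 − 1)×1000 = (0.942533 − 1)×1000 = -57.467 per mil
δ_B = (0.01096768/0.01118000 − 1)×1000 = (0.981009 − 1)×1000 = -18.991 per mil
f_A = (δ_mix − δ_B)/(δ_A − δ_B) = (-51.3 − (-18.991))/(-57.467 − (-18.991))
f_A = -32.309 / -38.476 = 0.8397

0.840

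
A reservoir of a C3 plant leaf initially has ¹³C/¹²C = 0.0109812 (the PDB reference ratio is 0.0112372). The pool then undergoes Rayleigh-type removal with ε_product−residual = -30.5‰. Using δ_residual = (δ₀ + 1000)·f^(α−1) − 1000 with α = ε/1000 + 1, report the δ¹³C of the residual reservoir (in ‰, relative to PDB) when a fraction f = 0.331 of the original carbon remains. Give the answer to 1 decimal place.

10.7‰

δ₀ = (0.0109812/0.0112372 − 1)×1000 = (0.977219 − 1)×1000 = -22.781‰
α − 1 = ε/1000 = -0.0305
f^(α−1) = 0.331^(-0.0305) = 1.034297
δ_res = (-22.781 + 1000) × 1.034297 − 1000 = 1010.734 − 1000 = 10.73‰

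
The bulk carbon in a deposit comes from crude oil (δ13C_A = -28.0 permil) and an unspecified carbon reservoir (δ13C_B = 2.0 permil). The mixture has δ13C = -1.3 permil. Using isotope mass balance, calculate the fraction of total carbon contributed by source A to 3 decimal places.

0.110

δ_mix = f_A·δ_A + (1 − f_A)·δ_B  ⇒  f_A = (δ_mix − δ_B)/(δ_A − δ_B)
f_A = (-1.3 − (2.0)) / (-28.0 − (2.0))
f_A = -3.3 / -30.0 = 0.1100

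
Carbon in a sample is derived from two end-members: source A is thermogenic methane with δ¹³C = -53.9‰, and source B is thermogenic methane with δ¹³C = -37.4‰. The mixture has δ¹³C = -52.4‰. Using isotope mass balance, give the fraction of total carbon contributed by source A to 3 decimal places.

0.909

δ_mix = f_A·δ_A + (1 − f_A)·δ_B  ⇒  f_A = (δ_mix − δ_B)/(δ_A − δ_B)
f_A = (-52.4 − (-37.4)) / (-53.9 − (-37.4))
f_A = -15.0 / -16.5 = 0.9091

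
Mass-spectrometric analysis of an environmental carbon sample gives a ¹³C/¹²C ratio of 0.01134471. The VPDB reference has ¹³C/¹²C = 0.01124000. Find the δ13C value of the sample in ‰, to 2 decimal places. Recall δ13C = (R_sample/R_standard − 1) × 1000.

9.32‰

δ13C = (R_sample / R_standard − 1) × 1000
R_sample / R_standard = 0.01134471 / 0.01124000 = 1.009316
δ13C = (1.009316 − 1) × 1000 = 9.316‰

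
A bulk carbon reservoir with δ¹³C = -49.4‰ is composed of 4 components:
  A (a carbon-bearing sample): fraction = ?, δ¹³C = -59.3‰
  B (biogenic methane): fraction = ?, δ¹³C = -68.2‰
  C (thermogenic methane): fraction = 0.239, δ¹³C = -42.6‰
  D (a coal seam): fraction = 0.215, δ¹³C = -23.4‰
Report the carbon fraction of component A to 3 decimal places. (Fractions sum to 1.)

Let f_A and f_B be the unknown fractions; fractions sum to 1 so f_A + f_B = 0.546.
Mass balance: Σ fᵢ·δᵢ = δ_bulk ⇒ f_A·(-59.3) + f_B·(-68.2) = -49.4 − (-15.212) = -34.188
Substitute f_B = 0.546 − f_A:
f_A·(-59.3 − -68.2) = -34.188 − 0.546×(-68.2) = 3.050
f_A = 3.050 / 8.9 = 0.3427

0.343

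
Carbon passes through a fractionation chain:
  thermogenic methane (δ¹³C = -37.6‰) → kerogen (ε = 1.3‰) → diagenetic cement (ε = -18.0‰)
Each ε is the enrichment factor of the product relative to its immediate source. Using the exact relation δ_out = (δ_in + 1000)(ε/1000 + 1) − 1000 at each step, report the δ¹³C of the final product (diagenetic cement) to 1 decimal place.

step 1: δ = (-37.60 + 1000)·(1.3/1000 + 1) − 1000 = -36.35‰
step 2: δ = (-36.35 + 1000)·(-18.0/1000 + 1) − 1000 = -53.69‰

-53.7‰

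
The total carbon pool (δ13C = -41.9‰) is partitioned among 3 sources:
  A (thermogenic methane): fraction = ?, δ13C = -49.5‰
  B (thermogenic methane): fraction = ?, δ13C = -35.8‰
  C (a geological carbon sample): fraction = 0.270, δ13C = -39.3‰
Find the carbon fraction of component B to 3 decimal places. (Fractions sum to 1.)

0.354

Let f_B and f_A be the unknown fractions; fractions sum to 1 so f_B + f_A = 0.730.
Mass balance: Σ fᵢ·δᵢ = δ_bulk ⇒ f_B·(-35.8) + f_A·(-49.5) = -41.9 − (-10.611) = -31.289
Substitute f_A = 0.730 − f_B:
f_B·(-35.8 − -49.5) = -31.289 − 0.730×(-49.5) = 4.846
f_B = 4.846 / 13.7 = 0.3537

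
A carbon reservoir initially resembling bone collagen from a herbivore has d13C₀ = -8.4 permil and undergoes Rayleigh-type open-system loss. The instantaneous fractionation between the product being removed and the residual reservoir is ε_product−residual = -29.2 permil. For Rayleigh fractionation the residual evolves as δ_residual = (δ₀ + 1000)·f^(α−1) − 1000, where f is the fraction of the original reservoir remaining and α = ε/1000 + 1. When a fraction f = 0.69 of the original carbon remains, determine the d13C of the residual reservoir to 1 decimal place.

2.4 permil

Rayleigh residual: δ_res = (δ₀ + 1000)·f^(α−1) − 1000
α = ε/1000 + 1 = 0.97080, so α − 1 = -0.02920
f^(α−1) = 0.69^(-0.02920) = 1.010894
δ_res = (-8.4 + 1000) × 1.010894 − 1000 = 1002.402 − 1000 = 2.40 permil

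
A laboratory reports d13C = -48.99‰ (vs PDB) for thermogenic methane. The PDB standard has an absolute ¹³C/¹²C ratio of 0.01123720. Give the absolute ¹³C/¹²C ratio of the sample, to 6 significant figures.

0.0106867

R_sample = R_standard × (d13C/1000 + 1)
R_sample = 0.01123720 × (-48.99/1000 + 1) = 0.01123720 × 0.951010
R_sample = 0.0106867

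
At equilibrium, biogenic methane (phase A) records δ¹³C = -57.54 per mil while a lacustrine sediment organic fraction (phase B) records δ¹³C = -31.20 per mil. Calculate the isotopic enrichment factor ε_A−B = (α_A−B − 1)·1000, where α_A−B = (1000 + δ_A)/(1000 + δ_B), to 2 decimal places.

α_A−B = (1000 + -57.54) / (1000 + -31.20) = 942.46 / 968.80 = 0.972812
ε_A−B = (0.972812 − 1) × 1000 = -27.188 per mil
(The approximation ε ≈ δ_A − δ_B would give -26.34 per mil.)

-27.19 per mil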